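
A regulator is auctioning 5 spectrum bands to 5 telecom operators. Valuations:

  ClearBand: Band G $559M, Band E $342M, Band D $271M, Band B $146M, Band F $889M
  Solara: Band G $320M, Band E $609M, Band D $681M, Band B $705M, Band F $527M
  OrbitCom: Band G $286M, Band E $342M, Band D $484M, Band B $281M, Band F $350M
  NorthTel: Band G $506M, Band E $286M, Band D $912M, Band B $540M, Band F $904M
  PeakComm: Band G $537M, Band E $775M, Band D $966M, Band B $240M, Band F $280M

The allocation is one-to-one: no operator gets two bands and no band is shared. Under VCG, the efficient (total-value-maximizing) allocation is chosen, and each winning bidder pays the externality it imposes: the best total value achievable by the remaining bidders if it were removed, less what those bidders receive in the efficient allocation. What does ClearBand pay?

Efficient allocation: ClearBand→Band F ($889M), Solara→Band B ($705M), OrbitCom→Band G ($286M), NorthTel→Band D ($912M), PeakComm→Band E ($775M); total welfare W = $3567M.
ClearBand receives Band F at value $889M, so the others get W − 889 = $2678M.
Without ClearBand: best allocation of the remaining 4 bidders over all 5 bands is Solara→Band B ($705M), OrbitCom→Band E ($342M), NorthTel→Band F ($904M), PeakComm→Band D ($966M), total $2917M.
VCG payment = (others' best without ClearBand) − (others' welfare with ClearBand) = 2917 − 2678 = $239M.

ClearBand pays $239M.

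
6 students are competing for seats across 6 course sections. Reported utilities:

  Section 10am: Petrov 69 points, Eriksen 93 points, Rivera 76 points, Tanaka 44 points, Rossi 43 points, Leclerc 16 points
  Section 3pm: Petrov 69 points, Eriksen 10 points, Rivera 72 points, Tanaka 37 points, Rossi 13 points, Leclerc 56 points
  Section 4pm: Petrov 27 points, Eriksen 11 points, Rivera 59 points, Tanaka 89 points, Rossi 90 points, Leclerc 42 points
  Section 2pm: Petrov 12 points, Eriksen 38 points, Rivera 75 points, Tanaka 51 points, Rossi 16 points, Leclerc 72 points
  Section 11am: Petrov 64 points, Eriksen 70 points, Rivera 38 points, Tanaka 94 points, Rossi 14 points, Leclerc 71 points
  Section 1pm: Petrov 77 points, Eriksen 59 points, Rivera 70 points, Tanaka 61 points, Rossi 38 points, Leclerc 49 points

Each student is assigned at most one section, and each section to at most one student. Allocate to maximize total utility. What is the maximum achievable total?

Max total: 498 points

Optimal: Petrov→Section 1pm (77 points), Eriksen→Section 10am (93 points), Rivera→Section 3pm (72 points), Tanaka→Section 11am (94 points), Rossi→Section 4pm (90 points), Leclerc→Section 2pm (72 points) — total 77+93+72+94+90+72 = 498 points.
Max-entry greedy (repeatedly take the single best remaining cell) gives 485 points, worse by 13.
Swapping Petrov↔Rossi (Petrov→Section 4pm 27 points, Rossi→Section 1pm 38 points) loses 102.
Every other assignment is strictly worse.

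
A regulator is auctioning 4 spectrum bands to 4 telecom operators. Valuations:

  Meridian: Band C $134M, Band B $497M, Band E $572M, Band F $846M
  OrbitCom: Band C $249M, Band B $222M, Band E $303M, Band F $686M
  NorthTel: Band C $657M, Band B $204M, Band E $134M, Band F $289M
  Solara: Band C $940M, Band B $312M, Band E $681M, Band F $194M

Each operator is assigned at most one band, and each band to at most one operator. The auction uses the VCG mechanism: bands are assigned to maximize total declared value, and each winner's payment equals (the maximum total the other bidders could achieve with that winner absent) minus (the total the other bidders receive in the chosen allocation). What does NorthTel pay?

NorthTel pays $334M.

Efficient allocation: Meridian→Band B ($497M), OrbitCom→Band F ($686M), NorthTel→Band C ($657M), Solara→Band E ($681M); total welfare W = $2521M.
NorthTel receives Band C at value $657M, so the others get W − 657 = $1864M.
Without NorthTel: best allocation of the remaining 3 bidders over all 4 bands is Meridian→Band E ($572M), OrbitCom→Band F ($686M), Solara→Band C ($940M), total $2198M.
VCG payment = (others' best without NorthTel) − (others' welfare with NorthTel) = 2198 − 1864 = $334M.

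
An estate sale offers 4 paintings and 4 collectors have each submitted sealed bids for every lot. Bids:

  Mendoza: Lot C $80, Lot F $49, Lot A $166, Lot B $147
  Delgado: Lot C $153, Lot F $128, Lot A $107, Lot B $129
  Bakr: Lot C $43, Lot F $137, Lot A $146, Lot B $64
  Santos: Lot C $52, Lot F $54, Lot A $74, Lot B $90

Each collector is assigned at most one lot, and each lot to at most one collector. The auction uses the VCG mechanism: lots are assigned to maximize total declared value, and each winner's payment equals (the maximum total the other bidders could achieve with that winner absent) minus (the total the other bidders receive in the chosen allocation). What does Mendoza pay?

Efficient allocation: Mendoza→Lot A ($166), Delgado→Lot C ($153), Bakr→Lot F ($137), Santos→Lot B ($90); total welfare W = $546.
Mendoza receives Lot A at value $166, so the others get W − 166 = $380.
Without Mendoza: best allocation of the remaining 3 bidders over all 4 lots is Delgado→Lot C ($153), Bakr→Lot A ($146), Santos→Lot B ($90), total $389.
VCG payment = (others' best without Mendoza) − (others' welfare with Mendoza) = 389 − 380 = $9.

Mendoza pays $9.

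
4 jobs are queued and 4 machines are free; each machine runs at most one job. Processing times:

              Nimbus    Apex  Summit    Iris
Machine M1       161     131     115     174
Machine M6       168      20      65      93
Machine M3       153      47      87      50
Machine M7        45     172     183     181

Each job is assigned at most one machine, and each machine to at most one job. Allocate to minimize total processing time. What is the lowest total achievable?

Optimal: Nimbus→Machine M7 (45 min), Apex→Machine M6 (20 min), Summit→Machine M1 (115 min), Iris→Machine M3 (50 min) — total 45+20+115+50 = 230 min.
Row-greedy (each job in turn takes its cheapest remaining machine) gives 326 min, worse by 96.

Minimum total: 230 min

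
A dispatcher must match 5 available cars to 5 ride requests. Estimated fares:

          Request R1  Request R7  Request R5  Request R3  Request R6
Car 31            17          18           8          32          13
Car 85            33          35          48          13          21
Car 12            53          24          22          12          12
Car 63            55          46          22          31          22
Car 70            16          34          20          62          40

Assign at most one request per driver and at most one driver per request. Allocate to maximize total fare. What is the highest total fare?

Treat this as an assignment problem: match each driver to one request.
Optimal: Car 31→Request R6 ($13), Car 85→Request R5 ($48), Car 12→Request R1 ($53), Car 63→Request R7 ($46), Car 70→Request R3 ($62) — total 13+48+53+46+62 = $222.
Max-entry greedy (repeatedly take the single best remaining cell) gives $202, worse by 20.
Next-best assignment: Car 31→Request R3, Car 85→Request R5, Car 12→Request R1, Car 63→Request R7, Car 70→Request R6 = $219.

Maximum total: $222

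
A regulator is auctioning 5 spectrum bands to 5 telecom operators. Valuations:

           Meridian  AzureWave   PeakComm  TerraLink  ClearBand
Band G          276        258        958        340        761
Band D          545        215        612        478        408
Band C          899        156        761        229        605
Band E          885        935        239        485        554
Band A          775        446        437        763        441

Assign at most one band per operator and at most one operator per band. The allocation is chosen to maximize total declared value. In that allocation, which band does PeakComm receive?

Optimal: Meridian→Band C ($899M), AzureWave→Band E ($935M), PeakComm→Band D ($612M), TerraLink→Band A ($763M), ClearBand→Band G ($761M) — total 899+935+612+763+761 = $3970M.
Row-greedy (each operator in turn takes its best remaining band) gives $3963M, worse by 7.
Swapping PeakComm↔TerraLink (PeakComm→Band A $437M, TerraLink→Band D $478M) loses 460.
Every other assignment is strictly worse.
PeakComm's own top band is Band G ($958M), but forcing PeakComm→Band G and reassigning the rest optimally gives only $3963M — worse by 7.

PeakComm receives Band D.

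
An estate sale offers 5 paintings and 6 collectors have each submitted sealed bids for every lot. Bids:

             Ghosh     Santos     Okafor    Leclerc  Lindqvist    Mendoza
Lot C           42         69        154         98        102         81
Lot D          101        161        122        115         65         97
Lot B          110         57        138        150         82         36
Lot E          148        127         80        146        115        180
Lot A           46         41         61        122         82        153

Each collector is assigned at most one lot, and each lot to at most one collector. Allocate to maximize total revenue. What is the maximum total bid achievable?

Optimal: Okafor→Lot C ($154), Santos→Lot D ($161), Leclerc→Lot B ($150), Ghosh→Lot E ($148), Mendoza→Lot A ($153) — total 154+161+150+148+153 = $766.
Column-greedy (each lot in turn goes to its best remaining collector) gives $727, worse by 39.
Next-best assignment: Okafor→Lot C, Santos→Lot D, Leclerc→Lot B, Lindqvist→Lot E, Mendoza→Lot A = $733.

Maximum total: $766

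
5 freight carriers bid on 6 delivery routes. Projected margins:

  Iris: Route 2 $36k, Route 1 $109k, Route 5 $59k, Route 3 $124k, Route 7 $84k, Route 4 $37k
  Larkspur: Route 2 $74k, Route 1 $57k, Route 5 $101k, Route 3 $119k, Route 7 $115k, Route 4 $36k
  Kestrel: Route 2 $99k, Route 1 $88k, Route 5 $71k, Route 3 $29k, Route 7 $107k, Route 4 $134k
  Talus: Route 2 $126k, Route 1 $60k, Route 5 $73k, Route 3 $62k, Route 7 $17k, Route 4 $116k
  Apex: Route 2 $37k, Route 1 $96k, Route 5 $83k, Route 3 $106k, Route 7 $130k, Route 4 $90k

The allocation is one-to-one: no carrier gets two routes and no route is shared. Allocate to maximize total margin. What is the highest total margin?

Max total: $618k

This is a one-to-one assignment (maximum-weight bipartite matching).
Optimal: Iris→Route 1 ($109k), Larkspur→Route 3 ($119k), Kestrel→Route 4 ($134k), Talus→Route 2 ($126k), Apex→Route 7 ($130k) — total 109+119+134+126+130 = $618k.
Column-greedy (each route in turn goes to its best remaining carrier) gives $549k, worse by 69.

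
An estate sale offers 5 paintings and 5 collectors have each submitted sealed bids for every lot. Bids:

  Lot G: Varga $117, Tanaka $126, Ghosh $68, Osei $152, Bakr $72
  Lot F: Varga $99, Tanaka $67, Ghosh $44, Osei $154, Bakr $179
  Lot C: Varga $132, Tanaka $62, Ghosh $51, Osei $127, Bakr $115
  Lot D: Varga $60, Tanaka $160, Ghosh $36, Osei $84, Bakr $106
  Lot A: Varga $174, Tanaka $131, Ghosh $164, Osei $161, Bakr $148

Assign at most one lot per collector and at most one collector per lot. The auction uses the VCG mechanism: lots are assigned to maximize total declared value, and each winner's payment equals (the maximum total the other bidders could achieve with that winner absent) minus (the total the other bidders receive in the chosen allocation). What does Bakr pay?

Bakr pays $2.

Efficient allocation: Varga→Lot C ($132), Tanaka→Lot D ($160), Ghosh→Lot A ($164), Osei→Lot G ($152), Bakr→Lot F ($179); total welfare W = $787.
Bakr receives Lot F at value $179, so the others get W − 179 = $608.
Without Bakr: best allocation of the remaining 4 bidders over all 5 lots is Varga→Lot C ($132), Tanaka→Lot D ($160), Ghosh→Lot A ($164), Osei→Lot F ($154), total $610.
VCG payment = (others' best without Bakr) − (others' welfare with Bakr) = 610 − 608 = $2.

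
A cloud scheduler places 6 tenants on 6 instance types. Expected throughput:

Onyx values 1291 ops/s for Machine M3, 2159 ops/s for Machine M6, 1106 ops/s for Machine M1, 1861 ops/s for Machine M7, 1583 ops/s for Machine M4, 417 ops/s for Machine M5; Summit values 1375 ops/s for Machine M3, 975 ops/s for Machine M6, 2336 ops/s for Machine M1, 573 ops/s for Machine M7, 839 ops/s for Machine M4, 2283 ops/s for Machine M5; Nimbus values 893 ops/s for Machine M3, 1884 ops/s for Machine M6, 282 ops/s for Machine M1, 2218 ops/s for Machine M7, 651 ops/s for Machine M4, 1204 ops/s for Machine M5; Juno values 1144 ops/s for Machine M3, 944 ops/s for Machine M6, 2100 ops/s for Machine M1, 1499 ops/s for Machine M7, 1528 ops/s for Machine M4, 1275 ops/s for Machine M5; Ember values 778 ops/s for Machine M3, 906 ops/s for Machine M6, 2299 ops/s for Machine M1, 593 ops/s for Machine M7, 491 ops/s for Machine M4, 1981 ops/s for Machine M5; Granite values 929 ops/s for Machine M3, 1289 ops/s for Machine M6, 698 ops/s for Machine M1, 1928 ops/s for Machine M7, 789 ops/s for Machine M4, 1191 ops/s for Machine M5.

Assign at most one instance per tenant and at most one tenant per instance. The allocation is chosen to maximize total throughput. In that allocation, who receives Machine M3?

Treat this as an assignment problem: match each tenant to one instance.
Optimal: Onyx→Machine M6 (2159 ops/s), Summit→Machine M5 (2283 ops/s), Nimbus→Machine M7 (2218 ops/s), Juno→Machine M4 (1528 ops/s), Ember→Machine M1 (2299 ops/s), Granite→Machine M3 (929 ops/s) — total 2159+2283+2218+1528+2299+929 = 11416 ops/s.
Max-entry greedy (repeatedly take the single best remaining cell) gives 11151 ops/s, worse by 265.
Swapping Nimbus↔Ember (Nimbus→Machine M1 282 ops/s, Ember→Machine M7 593 ops/s) loses 3642.
Checked against all permutations: 11416 ops/s is optimal.
Granite's own top instance is Machine M7 (1928 ops/s), but forcing Granite→Machine M7 and reassigning the rest optimally gives only 11213 ops/s — worse by 203.

Granite receives Machine M3.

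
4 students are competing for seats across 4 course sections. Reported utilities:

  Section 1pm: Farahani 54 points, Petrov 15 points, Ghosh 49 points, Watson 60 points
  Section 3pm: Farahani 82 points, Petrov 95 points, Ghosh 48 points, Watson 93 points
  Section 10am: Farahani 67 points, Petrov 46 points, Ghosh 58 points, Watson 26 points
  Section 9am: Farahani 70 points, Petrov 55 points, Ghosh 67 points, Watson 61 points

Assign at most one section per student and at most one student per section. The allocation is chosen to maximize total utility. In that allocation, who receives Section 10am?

Farahani receives Section 10am.

This is a one-to-one assignment (maximum-weight bipartite matching).
Optimal: Farahani→Section 10am (67 points), Petrov→Section 3pm (95 points), Ghosh→Section 9am (67 points), Watson→Section 1pm (60 points) — total 67+95+67+60 = 289 points.
Max-entry greedy (repeatedly take the single best remaining cell) gives 283 points, worse by 6.
Next-best assignment: Farahani→Section 9am, Petrov→Section 3pm, Ghosh→Section 10am, Watson→Section 1pm = 283 points.
Farahani's own top section is Section 3pm (82 points), but forcing Farahani→Section 3pm and reassigning the rest optimally gives only 255 points — worse by 34.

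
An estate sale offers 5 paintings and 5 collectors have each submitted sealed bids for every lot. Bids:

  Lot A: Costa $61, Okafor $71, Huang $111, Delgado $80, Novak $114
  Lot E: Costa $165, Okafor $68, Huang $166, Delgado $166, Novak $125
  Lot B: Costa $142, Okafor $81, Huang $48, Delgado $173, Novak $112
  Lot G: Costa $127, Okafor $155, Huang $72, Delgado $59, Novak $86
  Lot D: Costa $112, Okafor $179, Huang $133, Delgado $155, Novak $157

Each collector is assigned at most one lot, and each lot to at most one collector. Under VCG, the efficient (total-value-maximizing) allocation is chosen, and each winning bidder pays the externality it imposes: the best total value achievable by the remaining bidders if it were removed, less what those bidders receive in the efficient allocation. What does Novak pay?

Novak pays $41.

Efficient allocation: Costa→Lot E ($165), Okafor→Lot G ($155), Huang→Lot A ($111), Delgado→Lot B ($173), Novak→Lot D ($157); total welfare W = $761.
Novak receives Lot D at value $157, so the others get W − 157 = $604.
Without Novak: best allocation of the remaining 4 bidders over all 5 lots is Costa→Lot G ($127), Okafor→Lot D ($179), Huang→Lot E ($166), Delgado→Lot B ($173), total $645.
VCG payment = (others' best without Novak) − (others' welfare with Novak) = 645 − 604 = $41.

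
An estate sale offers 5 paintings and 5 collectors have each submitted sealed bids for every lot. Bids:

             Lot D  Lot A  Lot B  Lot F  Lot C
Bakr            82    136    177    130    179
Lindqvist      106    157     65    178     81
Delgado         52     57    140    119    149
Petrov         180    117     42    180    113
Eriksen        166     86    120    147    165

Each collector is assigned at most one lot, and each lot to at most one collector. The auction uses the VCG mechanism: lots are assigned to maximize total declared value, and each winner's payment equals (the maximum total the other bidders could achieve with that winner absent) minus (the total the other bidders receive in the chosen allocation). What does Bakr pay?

Efficient allocation: Bakr→Lot B ($177), Lindqvist→Lot A ($157), Delgado→Lot C ($149), Petrov→Lot F ($180), Eriksen→Lot D ($166); total welfare W = $829.
Bakr receives Lot B at value $177, so the others get W − 177 = $652.
Without Bakr: best allocation of the remaining 4 bidders over all 5 lots is Lindqvist→Lot F ($178), Delgado→Lot B ($140), Petrov→Lot D ($180), Eriksen→Lot C ($165), total $663.
VCG payment = (others' best without Bakr) − (others' welfare with Bakr) = 663 − 652 = $11.

Bakr pays $11.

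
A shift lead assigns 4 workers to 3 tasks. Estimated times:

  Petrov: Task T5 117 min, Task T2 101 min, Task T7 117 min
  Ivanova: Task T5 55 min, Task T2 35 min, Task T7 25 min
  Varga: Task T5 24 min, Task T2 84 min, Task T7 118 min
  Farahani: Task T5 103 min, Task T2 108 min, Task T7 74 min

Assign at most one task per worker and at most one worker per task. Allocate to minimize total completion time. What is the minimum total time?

Treat this as an assignment problem: match each worker to one task.
Optimal: Varga→Task T5 (24 min), Ivanova→Task T2 (35 min), Farahani→Task T7 (74 min) — total 24+35+74 = 133 min.
Row-greedy (each worker in turn takes its cheapest remaining task) gives 150 min, worse by 17.
Swapping Farahani↔Varga (Farahani→Task T5 103 min, Varga→Task T7 118 min) adds 123.

Minimum total: 133 min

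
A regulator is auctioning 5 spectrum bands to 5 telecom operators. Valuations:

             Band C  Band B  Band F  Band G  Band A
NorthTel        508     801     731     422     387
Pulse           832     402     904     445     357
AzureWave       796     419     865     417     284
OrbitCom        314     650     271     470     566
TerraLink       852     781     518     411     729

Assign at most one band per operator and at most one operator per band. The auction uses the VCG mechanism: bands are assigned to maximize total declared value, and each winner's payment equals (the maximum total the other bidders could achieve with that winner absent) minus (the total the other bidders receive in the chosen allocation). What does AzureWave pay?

Efficient allocation: NorthTel→Band B ($801M), Pulse→Band F ($904M), AzureWave→Band C ($796M), OrbitCom→Band G ($470M), TerraLink→Band A ($729M); total welfare W = $3700M.
AzureWave receives Band C at value $796M, so the others get W − 796 = $2904M.
Without AzureWave: best allocation of the remaining 4 bidders over all 5 bands is NorthTel→Band B ($801M), Pulse→Band F ($904M), OrbitCom→Band A ($566M), TerraLink→Band C ($852M), total $3123M.
VCG payment = (others' best without AzureWave) − (others' welfare with AzureWave) = 3123 − 2904 = $219M.

AzureWave pays $219M.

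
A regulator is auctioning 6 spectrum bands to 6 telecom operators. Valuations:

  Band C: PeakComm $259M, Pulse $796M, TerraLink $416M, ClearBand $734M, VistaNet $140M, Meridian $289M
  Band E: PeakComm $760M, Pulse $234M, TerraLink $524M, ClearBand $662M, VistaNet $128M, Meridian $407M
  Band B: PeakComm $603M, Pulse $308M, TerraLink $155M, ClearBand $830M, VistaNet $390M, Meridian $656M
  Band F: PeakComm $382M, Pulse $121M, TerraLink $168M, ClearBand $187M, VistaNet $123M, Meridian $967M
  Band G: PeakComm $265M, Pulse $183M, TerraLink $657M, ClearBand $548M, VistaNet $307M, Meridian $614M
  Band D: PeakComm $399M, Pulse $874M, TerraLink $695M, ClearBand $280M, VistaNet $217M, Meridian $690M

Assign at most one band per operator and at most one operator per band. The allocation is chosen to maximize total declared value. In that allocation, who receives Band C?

ClearBand receives Band C.

Optimal: PeakComm→Band E ($760M), Pulse→Band D ($874M), TerraLink→Band G ($657M), ClearBand→Band C ($734M), VistaNet→Band B ($390M), Meridian→Band F ($967M) — total 760+874+657+734+390+967 = $4382M.
Row-greedy (each operator in turn takes its best remaining band) gives $4228M, worse by 154.
Every other assignment is strictly worse.
ClearBand's own top band is Band B ($830M), but forcing ClearBand→Band B and reassigning the rest optimally gives only $4355M — worse by 27.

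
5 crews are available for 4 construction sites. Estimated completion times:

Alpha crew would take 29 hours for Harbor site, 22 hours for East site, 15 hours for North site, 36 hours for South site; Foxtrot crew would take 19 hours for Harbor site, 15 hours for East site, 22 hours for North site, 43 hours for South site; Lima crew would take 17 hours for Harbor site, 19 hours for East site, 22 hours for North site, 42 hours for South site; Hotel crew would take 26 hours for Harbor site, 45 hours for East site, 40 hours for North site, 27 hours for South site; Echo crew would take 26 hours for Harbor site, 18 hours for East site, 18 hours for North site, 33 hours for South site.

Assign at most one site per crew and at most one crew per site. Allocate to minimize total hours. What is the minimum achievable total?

Treat this as an assignment problem: match each crew to one site.
Optimal: Lima crew→Harbor site (17 hours), Foxtrot crew→East site (15 hours), Alpha crew→North site (15 hours), Hotel crew→South site (27 hours) — total 17+15+15+27 = 74 hours.
Next-best assignment: Lima crew→Harbor site, Foxtrot crew→East site, Echo crew→North site, Hotel crew→South site = 77 hours.

Min total: 74 hours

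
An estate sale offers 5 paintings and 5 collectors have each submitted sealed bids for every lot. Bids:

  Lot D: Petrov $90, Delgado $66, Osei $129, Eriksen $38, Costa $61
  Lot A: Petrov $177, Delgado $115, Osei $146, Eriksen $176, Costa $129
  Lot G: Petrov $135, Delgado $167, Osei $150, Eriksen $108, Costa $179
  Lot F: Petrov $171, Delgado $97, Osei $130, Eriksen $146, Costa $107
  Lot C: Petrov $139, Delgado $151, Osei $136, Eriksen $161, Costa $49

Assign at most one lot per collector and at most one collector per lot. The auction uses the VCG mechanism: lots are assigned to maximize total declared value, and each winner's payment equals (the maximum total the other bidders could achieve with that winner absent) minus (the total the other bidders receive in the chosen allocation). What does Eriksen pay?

Eriksen pays $17.

Efficient allocation: Petrov→Lot F ($171), Delgado→Lot C ($151), Osei→Lot D ($129), Eriksen→Lot A ($176), Costa→Lot G ($179); total welfare W = $806.
Eriksen receives Lot A at value $176, so the others get W − 176 = $630.
Without Eriksen: best allocation of the remaining 4 bidders over all 5 lots is Petrov→Lot F ($171), Delgado→Lot C ($151), Osei→Lot A ($146), Costa→Lot G ($179), total $647.
VCG payment = (others' best without Eriksen) − (others' welfare with Eriksen) = 647 − 630 = $17.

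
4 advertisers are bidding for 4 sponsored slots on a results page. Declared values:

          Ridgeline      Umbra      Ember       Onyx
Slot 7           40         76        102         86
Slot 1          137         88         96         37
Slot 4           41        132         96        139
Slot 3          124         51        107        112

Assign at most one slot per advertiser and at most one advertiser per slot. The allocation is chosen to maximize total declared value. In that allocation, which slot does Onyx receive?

Optimal: Ridgeline→Slot 1 ($137), Umbra→Slot 4 ($132), Ember→Slot 7 ($102), Onyx→Slot 3 ($112) — total 137+132+102+112 = $483.
Next-best assignment: Ridgeline→Slot 1, Umbra→Slot 4, Ember→Slot 3, Onyx→Slot 7 = $462.
Swapping Umbra↔Ember (Umbra→Slot 7 $76, Ember→Slot 4 $96) loses 62.
Onyx's own top slot is Slot 4 ($139), but forcing Onyx→Slot 4 and reassigning the rest optimally gives only $459 — worse by 24.

Onyx receives Slot 3.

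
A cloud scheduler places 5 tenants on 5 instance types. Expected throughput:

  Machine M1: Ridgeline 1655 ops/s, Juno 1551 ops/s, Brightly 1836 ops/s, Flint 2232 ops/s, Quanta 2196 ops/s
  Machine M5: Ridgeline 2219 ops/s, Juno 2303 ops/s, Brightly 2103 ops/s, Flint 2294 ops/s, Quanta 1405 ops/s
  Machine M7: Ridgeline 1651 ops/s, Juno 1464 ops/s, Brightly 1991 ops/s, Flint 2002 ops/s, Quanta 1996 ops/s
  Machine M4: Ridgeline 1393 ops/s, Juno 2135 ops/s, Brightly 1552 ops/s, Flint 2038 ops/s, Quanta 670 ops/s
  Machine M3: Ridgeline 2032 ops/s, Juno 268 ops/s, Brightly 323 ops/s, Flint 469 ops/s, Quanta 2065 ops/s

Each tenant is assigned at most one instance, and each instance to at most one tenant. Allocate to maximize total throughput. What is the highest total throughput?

Optimal: Ridgeline→Machine M3 (2032 ops/s), Juno→Machine M4 (2135 ops/s), Brightly→Machine M7 (1991 ops/s), Flint→Machine M5 (2294 ops/s), Quanta→Machine M1 (2196 ops/s) — total 2032+2135+1991+2294+2196 = 10648 ops/s.
Max-entry greedy (repeatedly take the single best remaining cell) gives 9984 ops/s, worse by 664.
Swapping Juno↔Brightly (Juno→Machine M7 1464 ops/s, Brightly→Machine M4 1552 ops/s) loses 1110.
Checked against all permutations: 10648 ops/s is optimal.

Max total: 10648 ops/s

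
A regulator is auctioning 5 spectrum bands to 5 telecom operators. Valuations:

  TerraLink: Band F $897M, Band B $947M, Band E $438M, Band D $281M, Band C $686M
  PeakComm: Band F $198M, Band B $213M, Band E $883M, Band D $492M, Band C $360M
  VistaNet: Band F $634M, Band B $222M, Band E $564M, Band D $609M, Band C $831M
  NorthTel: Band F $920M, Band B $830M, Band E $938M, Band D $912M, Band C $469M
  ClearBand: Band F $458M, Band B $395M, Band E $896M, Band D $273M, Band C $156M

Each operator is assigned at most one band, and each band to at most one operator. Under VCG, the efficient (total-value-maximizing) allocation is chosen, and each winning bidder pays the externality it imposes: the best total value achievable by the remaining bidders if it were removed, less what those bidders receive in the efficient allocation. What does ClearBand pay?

Efficient allocation: TerraLink→Band B ($947M), PeakComm→Band D ($492M), VistaNet→Band C ($831M), NorthTel→Band F ($920M), ClearBand→Band E ($896M); total welfare W = $4086M.
ClearBand receives Band E at value $896M, so the others get W − 896 = $3190M.
Without ClearBand: best allocation of the remaining 4 bidders over all 5 bands is TerraLink→Band B ($947M), PeakComm→Band E ($883M), VistaNet→Band C ($831M), NorthTel→Band F ($920M), total $3581M.
VCG payment = (others' best without ClearBand) − (others' welfare with ClearBand) = 3581 − 3190 = $391M.

ClearBand pays $391M.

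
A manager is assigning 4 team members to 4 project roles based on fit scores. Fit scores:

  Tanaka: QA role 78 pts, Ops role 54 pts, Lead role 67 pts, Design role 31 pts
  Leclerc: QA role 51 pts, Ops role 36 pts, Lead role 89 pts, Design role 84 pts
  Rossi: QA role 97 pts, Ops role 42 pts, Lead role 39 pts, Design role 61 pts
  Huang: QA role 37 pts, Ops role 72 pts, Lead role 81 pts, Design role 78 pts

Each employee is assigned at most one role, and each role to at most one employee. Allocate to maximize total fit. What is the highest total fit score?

Optimal: Tanaka→Lead role (67 pts), Leclerc→Design role (84 pts), Rossi→QA role (97 pts), Huang→Ops role (72 pts) — total 67+84+97+72 = 320 pts.

Max total: 320 pts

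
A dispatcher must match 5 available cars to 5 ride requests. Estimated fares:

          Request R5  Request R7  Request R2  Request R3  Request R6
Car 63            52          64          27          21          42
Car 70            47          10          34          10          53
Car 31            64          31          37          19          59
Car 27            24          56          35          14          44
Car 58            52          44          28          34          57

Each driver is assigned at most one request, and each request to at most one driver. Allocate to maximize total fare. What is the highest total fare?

Treat this as an assignment problem: match each driver to one request.
Optimal: Car 63→Request R7 ($64), Car 70→Request R6 ($53), Car 31→Request R5 ($64), Car 27→Request R2 ($35), Car 58→Request R3 ($34) — total 64+53+64+35+34 = $250.
Max-entry greedy (repeatedly take the single best remaining cell) gives $230, worse by 20.
Swapping Car 31↔Car 27 (Car 31→Request R2 $37, Car 27→Request R5 $24) loses 38.
Every other assignment is strictly worse.

Max total: $250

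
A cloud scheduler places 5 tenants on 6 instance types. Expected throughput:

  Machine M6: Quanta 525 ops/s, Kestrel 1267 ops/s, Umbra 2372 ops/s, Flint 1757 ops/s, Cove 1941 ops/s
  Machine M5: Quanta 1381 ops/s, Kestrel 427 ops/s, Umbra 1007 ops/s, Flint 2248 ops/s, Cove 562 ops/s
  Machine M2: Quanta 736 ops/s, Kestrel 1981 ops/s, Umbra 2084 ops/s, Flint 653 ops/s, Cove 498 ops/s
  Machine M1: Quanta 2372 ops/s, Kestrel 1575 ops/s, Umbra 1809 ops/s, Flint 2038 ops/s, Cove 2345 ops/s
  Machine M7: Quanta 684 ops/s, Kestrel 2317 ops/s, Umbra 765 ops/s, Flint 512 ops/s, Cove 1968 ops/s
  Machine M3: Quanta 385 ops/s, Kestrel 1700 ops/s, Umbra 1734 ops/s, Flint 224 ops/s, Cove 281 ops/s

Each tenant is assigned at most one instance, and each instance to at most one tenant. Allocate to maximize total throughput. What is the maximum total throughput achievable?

This is the linear assignment problem.
Optimal: Quanta→Machine M1 (2372 ops/s), Kestrel→Machine M7 (2317 ops/s), Umbra→Machine M2 (2084 ops/s), Flint→Machine M5 (2248 ops/s), Cove→Machine M6 (1941 ops/s) — total 2372+2317+2084+2248+1941 = 10962 ops/s.
Row-greedy (each tenant in turn takes its best remaining instance) gives 9807 ops/s, worse by 1155.
Next-best assignment: Quanta→Machine M1, Kestrel→Machine M2, Umbra→Machine M6, Flint→Machine M5, Cove→Machine M7 = 10941 ops/s.
Every other assignment is strictly worse.

Maximum total: 10962 ops/s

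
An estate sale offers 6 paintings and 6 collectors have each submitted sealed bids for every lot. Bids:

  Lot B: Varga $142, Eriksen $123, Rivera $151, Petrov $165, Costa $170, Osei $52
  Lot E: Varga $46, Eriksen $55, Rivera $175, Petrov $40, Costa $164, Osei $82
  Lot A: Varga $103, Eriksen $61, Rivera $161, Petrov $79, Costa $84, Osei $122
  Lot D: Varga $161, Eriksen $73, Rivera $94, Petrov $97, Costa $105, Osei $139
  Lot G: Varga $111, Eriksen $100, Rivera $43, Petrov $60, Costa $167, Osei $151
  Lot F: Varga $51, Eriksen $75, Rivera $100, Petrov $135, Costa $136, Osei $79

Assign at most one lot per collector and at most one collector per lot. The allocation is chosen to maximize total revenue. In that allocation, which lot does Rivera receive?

Optimal: Varga→Lot D ($161), Eriksen→Lot B ($123), Rivera→Lot A ($161), Petrov→Lot F ($135), Costa→Lot E ($164), Osei→Lot G ($151) — total 161+123+161+135+164+151 = $895.
Max-entry greedy (repeatedly take the single best remaining cell) gives $853, worse by 42.
Swapping Rivera↔Eriksen (Rivera→Lot B $151, Eriksen→Lot A $61) loses 72.
Rivera's own top lot is Lot E ($175), but forcing Rivera→Lot E and reassigning the rest optimally gives only $883 — worse by 12.

Rivera receives Lot A.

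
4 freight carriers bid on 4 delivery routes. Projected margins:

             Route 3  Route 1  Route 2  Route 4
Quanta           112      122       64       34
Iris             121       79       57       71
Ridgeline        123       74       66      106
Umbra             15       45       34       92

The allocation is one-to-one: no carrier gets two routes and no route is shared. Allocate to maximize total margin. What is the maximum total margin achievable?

Treat this as an assignment problem: match each carrier to one route.
Optimal: Quanta→Route 1 ($122k), Iris→Route 3 ($121k), Ridgeline→Route 2 ($66k), Umbra→Route 4 ($92k) — total 122+121+66+92 = $401k.
Max-entry greedy (repeatedly take the single best remaining cell) gives $394k, worse by 7.
Next-best assignment: Quanta→Route 1, Iris→Route 2, Ridgeline→Route 3, Umbra→Route 4 = $394k.

Maximum total: $401k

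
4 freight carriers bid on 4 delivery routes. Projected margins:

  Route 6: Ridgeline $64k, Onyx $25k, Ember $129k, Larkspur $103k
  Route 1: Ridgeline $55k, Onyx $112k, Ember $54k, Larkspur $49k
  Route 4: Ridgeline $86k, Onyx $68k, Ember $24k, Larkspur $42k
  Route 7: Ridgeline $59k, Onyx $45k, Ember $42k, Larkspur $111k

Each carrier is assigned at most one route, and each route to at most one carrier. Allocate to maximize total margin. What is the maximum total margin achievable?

This is the linear assignment problem.
Optimal: Ridgeline→Route 4 ($86k), Onyx→Route 1 ($112k), Ember→Route 6 ($129k), Larkspur→Route 7 ($111k) — total 86+112+129+111 = $438k.
Swapping Larkspur↔Onyx (Larkspur→Route 1 $49k, Onyx→Route 7 $45k) loses 129.
No other one-to-one assignment exceeds $438k.

Max total: $438k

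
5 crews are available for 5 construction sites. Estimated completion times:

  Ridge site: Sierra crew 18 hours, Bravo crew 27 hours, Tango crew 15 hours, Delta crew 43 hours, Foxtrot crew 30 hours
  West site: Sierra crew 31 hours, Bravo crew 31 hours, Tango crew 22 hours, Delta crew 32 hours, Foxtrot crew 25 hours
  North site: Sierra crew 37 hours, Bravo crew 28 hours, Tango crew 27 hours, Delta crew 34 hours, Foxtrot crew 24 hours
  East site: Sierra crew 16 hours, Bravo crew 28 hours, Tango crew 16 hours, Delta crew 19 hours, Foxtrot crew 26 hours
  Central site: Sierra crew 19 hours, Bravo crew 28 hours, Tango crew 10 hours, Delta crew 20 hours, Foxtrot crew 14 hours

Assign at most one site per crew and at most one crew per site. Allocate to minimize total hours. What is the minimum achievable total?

This is a one-to-one assignment (minimum-cost bipartite matching).
Optimal: Sierra crew→Ridge site (18 hours), Bravo crew→North site (28 hours), Tango crew→Central site (10 hours), Delta crew→East site (19 hours), Foxtrot crew→West site (25 hours) — total 18+28+10+19+25 = 100 hours.
Min-entry greedy (repeatedly take the single cheapest remaining cell) gives 109 hours, worse by 9.
Next-best assignment: Sierra crew→Ridge site, Bravo crew→North site, Tango crew→West site, Delta crew→East site, Foxtrot crew→Central site = 101 hours.

Minimum total: 100 hours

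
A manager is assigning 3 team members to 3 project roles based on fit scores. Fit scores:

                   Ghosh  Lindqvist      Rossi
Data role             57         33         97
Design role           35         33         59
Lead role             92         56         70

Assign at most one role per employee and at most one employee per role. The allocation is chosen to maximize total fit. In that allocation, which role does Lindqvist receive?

This is the linear assignment problem.
Optimal: Ghosh→Lead role (92 pts), Lindqvist→Design role (33 pts), Rossi→Data role (97 pts) — total 92+33+97 = 222 pts.
Lindqvist's own top role is Lead role (56 pts), but forcing Lindqvist→Lead role and reassigning the rest optimally gives only 188 pts — worse by 34.

Lindqvist receives Design role.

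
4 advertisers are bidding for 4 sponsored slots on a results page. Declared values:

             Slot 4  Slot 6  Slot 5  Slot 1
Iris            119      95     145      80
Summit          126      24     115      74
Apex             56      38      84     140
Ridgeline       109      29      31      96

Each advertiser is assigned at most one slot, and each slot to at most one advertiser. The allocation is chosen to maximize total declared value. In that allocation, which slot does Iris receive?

Iris receives Slot 6.

Optimal: Iris→Slot 6 ($95), Summit→Slot 5 ($115), Apex→Slot 1 ($140), Ridgeline→Slot 4 ($109) — total 95+115+140+109 = $459.
Row-greedy (each advertiser in turn takes its best remaining slot) gives $440, worse by 19.
Next-best assignment: Iris→Slot 5, Summit→Slot 4, Apex→Slot 1, Ridgeline→Slot 6 = $440.
Swapping Ridgeline↔Summit (Ridgeline→Slot 5 $31, Summit→Slot 4 $126) loses 67.
Iris's own top slot is Slot 5 ($145), but forcing Iris→Slot 5 and reassigning the rest optimally gives only $440 — worse by 19.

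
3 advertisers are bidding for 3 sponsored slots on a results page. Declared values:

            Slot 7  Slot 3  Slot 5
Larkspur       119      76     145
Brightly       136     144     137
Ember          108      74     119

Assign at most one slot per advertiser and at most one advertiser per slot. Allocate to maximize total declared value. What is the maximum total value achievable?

Optimal: Larkspur→Slot 5 ($145), Brightly→Slot 3 ($144), Ember→Slot 7 ($108) — total 145+144+108 = $397.
Column-greedy (each slot in turn goes to its best remaining advertiser) gives $331, worse by 66.
Swapping Larkspur↔Brightly (Larkspur→Slot 3 $76, Brightly→Slot 5 $137) loses 76.

Maximum total: $397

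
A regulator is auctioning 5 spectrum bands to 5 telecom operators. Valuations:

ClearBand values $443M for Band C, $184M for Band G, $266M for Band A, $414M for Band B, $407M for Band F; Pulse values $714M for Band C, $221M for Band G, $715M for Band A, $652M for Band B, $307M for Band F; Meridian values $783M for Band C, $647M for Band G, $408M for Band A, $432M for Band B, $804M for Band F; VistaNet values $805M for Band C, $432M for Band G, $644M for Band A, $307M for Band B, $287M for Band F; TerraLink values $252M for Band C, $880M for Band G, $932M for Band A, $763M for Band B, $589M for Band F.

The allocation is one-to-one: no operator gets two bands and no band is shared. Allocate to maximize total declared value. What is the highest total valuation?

This is the linear assignment problem.
Optimal: ClearBand→Band B ($414M), Pulse→Band A ($715M), Meridian→Band F ($804M), VistaNet→Band C ($805M), TerraLink→Band G ($880M) — total 414+715+804+805+880 = $3618M.
Max-entry greedy (repeatedly take the single best remaining cell) gives $3377M, worse by 241.

Maximum total: $3618M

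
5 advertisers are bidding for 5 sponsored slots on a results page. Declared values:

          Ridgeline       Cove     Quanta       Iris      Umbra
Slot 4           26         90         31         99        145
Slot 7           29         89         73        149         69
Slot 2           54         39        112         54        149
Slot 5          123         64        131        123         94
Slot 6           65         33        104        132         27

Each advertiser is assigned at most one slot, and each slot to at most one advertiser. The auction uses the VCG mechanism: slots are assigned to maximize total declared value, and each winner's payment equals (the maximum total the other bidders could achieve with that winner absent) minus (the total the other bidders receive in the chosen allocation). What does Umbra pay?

Umbra pays $8.

Efficient allocation: Ridgeline→Slot 5 ($123), Cove→Slot 4 ($90), Quanta→Slot 6 ($104), Iris→Slot 7 ($149), Umbra→Slot 2 ($149); total welfare W = $615.
Umbra receives Slot 2 at value $149, so the others get W − 149 = $466.
Without Umbra: best allocation of the remaining 4 bidders over all 5 slots is Ridgeline→Slot 5 ($123), Cove→Slot 4 ($90), Quanta→Slot 2 ($112), Iris→Slot 7 ($149), total $474.
VCG payment = (others' best without Umbra) − (others' welfare with Umbra) = 474 − 466 = $8.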